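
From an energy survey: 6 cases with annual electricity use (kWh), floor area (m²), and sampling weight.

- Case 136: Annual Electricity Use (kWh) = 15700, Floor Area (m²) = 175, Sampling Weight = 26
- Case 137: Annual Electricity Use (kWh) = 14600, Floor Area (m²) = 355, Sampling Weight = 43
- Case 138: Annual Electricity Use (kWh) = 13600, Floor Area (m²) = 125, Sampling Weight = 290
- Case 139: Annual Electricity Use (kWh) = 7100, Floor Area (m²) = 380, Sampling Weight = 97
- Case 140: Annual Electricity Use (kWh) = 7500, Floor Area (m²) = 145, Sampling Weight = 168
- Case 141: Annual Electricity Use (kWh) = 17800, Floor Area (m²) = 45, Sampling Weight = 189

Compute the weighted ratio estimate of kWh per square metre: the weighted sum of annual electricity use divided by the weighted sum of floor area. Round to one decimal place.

Σ wᵢ·y = 15700×26 + 14600×43 + 13600×290 + 7100×97 + 7500×168 + 17800×189
  = 408200 + 627800 + 3944000 + 688700 + 1260000 + 3364200 = 10292900
Σ wᵢ·x = 125790
Ratio = 10292900 / 125790 = 81.826059

81.8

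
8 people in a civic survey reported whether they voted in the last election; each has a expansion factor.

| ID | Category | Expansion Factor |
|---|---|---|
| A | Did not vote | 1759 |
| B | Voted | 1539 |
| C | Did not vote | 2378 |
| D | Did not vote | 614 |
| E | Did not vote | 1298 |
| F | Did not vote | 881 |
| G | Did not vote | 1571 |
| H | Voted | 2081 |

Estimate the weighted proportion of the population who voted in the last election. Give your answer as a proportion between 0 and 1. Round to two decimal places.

Sum of weights for 'Voted' = 1539 + 2081 = 3620
Total weight = 1759 + 1539 + 2378 + 614 + 1298 + 881 + 1571 + 2081 = 12121
Weighted proportion = 3620 / 12121 = 0.29865523

0.30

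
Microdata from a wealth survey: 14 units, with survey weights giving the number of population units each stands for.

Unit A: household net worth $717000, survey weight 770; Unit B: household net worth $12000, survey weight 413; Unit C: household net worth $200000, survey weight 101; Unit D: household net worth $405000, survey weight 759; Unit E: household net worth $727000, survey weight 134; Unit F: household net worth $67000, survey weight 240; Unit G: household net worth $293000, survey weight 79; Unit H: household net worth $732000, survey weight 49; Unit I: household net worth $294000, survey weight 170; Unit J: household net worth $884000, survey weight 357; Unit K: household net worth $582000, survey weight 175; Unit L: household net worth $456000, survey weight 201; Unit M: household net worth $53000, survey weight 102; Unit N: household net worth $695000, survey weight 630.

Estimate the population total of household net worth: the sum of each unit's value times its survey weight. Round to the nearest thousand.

Weighted total = 2059484000

2059484000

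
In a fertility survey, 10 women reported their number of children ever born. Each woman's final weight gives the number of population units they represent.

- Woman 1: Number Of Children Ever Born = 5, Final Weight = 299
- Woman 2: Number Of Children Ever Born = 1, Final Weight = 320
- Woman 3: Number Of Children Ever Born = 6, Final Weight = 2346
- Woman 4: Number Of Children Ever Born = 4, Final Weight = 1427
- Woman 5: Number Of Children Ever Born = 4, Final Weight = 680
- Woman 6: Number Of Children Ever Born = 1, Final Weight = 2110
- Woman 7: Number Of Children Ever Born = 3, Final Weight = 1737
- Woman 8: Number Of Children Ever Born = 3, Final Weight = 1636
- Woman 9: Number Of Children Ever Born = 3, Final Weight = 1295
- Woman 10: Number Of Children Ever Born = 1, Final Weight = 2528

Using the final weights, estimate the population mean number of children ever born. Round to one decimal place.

Weighted sum = 42961
Sum of weights = 299 + 320 + 2346 + 1427 + 680 + 2110 + 1737 + 1636 + 1295 + 2528 = 14378
Weighted mean = 42961 / 14378 = 2.9879677

3.0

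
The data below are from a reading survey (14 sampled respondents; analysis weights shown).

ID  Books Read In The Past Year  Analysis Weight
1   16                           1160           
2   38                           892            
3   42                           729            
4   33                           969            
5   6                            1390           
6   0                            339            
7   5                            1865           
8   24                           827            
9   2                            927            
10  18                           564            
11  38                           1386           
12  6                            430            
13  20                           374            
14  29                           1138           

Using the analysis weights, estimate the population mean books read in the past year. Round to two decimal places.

Weighted sum = 260300
Sum of weights = 12990
Weighted mean = 260300 / 12990 = 20.038491

20.04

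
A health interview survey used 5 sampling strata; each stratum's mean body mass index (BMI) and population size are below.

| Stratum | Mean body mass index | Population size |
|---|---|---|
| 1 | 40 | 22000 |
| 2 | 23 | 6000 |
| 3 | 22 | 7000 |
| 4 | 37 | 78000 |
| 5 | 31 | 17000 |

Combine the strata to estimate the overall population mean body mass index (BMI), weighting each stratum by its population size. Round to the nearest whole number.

Σ Nₕ·x̄ₕ = 4585000
Σ Nₕ = 22000 + 6000 + 7000 + 78000 + 17000 = 130000
Overall mean = 4585000 / 130000 = 35.269231

35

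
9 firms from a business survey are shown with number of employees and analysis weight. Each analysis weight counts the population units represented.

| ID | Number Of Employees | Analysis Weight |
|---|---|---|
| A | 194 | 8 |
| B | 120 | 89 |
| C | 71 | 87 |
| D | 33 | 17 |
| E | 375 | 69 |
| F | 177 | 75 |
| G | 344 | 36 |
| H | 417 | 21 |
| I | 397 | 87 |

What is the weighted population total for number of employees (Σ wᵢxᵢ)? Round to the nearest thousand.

Weighted total = 113800

114000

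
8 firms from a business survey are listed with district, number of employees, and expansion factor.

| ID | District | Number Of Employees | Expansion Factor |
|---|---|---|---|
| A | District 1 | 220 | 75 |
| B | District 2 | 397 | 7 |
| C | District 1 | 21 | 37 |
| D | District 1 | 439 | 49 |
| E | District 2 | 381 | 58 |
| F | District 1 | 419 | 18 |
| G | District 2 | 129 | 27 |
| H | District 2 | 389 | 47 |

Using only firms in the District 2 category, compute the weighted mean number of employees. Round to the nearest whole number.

336

District 2 rows: B, E, G, H
Weighted sum = 397×7 + 381×58 + 129×27 + 389×47
  = 46643
Sum of weights = 139
Weighted mean = 46643 / 139 = 335.56115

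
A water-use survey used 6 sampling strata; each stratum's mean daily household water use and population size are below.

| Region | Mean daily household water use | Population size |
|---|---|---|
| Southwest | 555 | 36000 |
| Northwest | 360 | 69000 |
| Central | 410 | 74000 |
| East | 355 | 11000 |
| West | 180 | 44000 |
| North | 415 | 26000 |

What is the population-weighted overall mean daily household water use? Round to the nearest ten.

Σ Nₕ·x̄ₕ = 555×36000 + 360×69000 + 410×74000 + 355×11000 + 180×44000 + 415×26000
  = 97775000
Σ Nₕ = 36000 + 69000 + 74000 + 11000 + 44000 + 26000 = 260000
Overall mean = 97775000 / 260000 = 376.05769

380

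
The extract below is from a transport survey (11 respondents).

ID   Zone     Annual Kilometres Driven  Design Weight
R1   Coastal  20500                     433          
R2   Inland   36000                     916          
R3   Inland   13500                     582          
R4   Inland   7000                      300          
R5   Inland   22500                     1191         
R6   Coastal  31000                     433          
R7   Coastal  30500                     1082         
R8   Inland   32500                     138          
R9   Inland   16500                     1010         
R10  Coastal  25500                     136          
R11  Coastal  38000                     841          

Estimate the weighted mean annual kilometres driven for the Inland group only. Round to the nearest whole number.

21968

Inland rows: R2, R3, R4, R5, R8, R9
Weighted sum = 36000×916 + 13500×582 + 7000×300 + 22500×1191 + 32500×138 + 16500×1010
  = 32976000 + 7857000 + 2100000 + 26797500 + 4485000 + 16665000 = 90880500
Sum of weights = 916 + 582 + 300 + 1191 + 138 + 1010 = 4137
Weighted mean = 90880500 / 4137 = 21967.73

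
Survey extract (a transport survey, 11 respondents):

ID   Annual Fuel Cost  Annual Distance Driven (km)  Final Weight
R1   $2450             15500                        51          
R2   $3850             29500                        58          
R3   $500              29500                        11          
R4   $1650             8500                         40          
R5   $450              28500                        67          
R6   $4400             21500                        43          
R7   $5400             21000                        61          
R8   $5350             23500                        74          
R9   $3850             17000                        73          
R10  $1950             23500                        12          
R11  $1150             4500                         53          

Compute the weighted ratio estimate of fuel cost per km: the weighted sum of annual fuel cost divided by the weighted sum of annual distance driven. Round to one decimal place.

0.2

Σ wᵢ·y = 2450×51 + 3850×58 + 500×11 + 1650×40 + 450×67 + 4400×43 + 5400×61 + 5350×74 + 3850×73 + 1950×12 + 1150×53
  = 124950 + 223300 + 5500 + 66000 + 30150 + 189200 + 329400 + 395900 + 281050 + 23400 + 60950 = 1729800
Σ wᵢ·x = 15500×51 + 29500×58 + 29500×11 + 8500×40 + 28500×67 + 21500×43 + 21000×61 + 23500×74 + 17000×73 + 23500×12 + 4500×53
  = 790500 + 1711000 + 324500 + 340000 + 1909500 + 924500 + 1281000 + 1739000 + 1241000 + 282000 + 238500 = 10781500
Ratio = 1729800 / 10781500 = 0.1604415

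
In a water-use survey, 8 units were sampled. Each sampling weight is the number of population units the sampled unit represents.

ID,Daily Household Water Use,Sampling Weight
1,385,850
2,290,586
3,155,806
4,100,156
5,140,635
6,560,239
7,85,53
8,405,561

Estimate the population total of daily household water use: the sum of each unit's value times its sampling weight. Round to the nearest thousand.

Weighted total = 385×850 + 290×586 + 155×806 + 100×156 + 140×635 + 560×239 + 85×53 + 405×561
  = 327250 + 169940 + 124930 + 15600 + 88900 + 133840 + 4505 + 227205 = 1092170

1092000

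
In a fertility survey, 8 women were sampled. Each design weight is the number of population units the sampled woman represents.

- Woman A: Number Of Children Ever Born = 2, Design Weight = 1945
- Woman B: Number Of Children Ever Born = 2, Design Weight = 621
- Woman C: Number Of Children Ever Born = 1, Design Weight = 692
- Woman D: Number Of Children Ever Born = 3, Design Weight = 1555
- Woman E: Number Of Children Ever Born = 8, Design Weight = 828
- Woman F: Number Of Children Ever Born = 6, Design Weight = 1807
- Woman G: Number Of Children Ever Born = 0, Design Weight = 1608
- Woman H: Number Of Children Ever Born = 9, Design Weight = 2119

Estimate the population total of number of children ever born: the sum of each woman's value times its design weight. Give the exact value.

47026

Weighted total = 2×1945 + 2×621 + 1×692 + 3×1555 + 8×828 + 6×1807 + 0×1608 + 9×2119
  = 3890 + 1242 + 692 + 4665 + 6624 + 10842 + 0 + 19071 = 47026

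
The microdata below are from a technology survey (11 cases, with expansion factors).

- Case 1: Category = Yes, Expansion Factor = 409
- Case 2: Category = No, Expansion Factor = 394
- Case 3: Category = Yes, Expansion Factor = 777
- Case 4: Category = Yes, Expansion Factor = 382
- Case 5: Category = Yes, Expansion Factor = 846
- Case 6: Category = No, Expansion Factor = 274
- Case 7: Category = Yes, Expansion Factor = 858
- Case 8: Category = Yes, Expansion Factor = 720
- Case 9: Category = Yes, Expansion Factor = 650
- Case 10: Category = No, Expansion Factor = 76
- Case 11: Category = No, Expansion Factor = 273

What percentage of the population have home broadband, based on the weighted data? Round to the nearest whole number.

82

Sum of weights for 'Yes' = 409 + 777 + 382 + 846 + 858 + 720 + 650 = 4642
Total weight = 409 + 394 + 777 + 382 + 846 + 274 + 858 + 720 + 650 + 76 + 273 = 5659
Weighted proportion = 4642 / 5659 = 0.82028627 → 82.028627%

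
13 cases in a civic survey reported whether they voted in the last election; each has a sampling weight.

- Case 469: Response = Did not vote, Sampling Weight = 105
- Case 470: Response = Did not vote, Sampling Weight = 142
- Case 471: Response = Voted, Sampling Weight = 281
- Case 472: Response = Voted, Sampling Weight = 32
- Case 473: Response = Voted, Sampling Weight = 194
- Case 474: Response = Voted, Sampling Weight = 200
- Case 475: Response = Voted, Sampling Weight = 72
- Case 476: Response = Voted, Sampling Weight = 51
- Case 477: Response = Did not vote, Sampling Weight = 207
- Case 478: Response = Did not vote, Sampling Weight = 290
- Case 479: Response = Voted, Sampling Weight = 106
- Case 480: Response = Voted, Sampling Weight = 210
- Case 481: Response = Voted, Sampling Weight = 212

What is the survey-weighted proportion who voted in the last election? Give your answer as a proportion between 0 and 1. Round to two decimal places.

0.65

Sum of weights for 'Voted' = 281 + 32 + 194 + 200 + 72 + 51 + 106 + 210 + 212 = 1358
Total weight = 2102
Weighted proportion = 1358 / 2102 = 0.64605138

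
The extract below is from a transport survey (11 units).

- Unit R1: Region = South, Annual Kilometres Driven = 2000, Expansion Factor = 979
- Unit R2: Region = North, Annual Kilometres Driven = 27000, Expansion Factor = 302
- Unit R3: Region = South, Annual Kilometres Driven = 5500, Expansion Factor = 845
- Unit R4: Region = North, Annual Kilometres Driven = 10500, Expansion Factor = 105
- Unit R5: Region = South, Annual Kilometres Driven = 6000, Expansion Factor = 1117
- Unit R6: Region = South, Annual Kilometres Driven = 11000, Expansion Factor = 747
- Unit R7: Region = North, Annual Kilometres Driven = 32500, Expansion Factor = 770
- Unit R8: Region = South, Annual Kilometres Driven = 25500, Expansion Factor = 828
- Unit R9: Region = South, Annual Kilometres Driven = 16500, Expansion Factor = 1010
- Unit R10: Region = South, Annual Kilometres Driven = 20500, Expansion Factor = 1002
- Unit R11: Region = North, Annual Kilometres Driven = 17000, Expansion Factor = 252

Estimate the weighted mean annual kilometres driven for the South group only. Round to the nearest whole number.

12231

South rows: R1, R3, R5, R6, R8, R9, R10
Weighted sum = 2000×979 + 5500×845 + 6000×1117 + 11000×747 + 25500×828 + 16500×1010 + 20500×1002
  = 79844500
Sum of weights = 979 + 845 + 1117 + 747 + 828 + 1010 + 1002 = 6528
Weighted mean = 79844500 / 6528 = 12231.081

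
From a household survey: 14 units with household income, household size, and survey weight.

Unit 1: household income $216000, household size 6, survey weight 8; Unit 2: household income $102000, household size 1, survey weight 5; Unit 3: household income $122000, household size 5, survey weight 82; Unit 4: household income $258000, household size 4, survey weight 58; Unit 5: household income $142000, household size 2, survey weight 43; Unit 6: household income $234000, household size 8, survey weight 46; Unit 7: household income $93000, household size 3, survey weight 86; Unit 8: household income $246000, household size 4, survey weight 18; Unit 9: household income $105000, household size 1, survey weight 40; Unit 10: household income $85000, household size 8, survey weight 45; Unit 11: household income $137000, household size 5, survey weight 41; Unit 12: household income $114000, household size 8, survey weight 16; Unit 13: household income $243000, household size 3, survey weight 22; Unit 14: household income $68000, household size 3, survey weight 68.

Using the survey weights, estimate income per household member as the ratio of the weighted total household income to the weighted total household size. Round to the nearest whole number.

Σ wᵢ·y = 81938000
Σ wᵢ·x = 2482
Ratio = 81938000 / 2482 = 33012.893

33013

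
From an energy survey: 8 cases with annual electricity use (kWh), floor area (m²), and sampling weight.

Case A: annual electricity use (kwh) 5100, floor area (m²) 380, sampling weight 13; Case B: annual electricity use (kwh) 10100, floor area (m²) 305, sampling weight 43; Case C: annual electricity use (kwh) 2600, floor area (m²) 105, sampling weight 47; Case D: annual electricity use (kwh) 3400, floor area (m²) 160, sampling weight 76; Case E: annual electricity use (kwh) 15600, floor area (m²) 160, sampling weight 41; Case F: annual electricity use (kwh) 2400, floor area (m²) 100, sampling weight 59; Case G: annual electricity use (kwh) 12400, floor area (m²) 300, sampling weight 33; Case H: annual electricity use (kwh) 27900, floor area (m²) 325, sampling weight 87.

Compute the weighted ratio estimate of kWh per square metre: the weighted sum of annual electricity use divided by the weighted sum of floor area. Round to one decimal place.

52.4

Σ wᵢ·y = 5100×13 + 10100×43 + 2600×47 + 3400×76 + 15600×41 + 2400×59 + 12400×33 + 27900×87
  = 66300 + 434300 + 122200 + 258400 + 639600 + 141600 + 409200 + 2427300 = 4498900
Σ wᵢ·x = 85785
Ratio = 4498900 / 85785 = 52.4439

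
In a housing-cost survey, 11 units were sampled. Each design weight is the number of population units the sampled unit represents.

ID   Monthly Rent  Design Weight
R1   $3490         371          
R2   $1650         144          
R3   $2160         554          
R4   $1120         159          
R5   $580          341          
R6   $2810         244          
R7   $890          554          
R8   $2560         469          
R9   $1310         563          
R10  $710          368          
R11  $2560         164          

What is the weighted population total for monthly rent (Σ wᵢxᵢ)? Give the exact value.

6902880

Weighted total = 6902880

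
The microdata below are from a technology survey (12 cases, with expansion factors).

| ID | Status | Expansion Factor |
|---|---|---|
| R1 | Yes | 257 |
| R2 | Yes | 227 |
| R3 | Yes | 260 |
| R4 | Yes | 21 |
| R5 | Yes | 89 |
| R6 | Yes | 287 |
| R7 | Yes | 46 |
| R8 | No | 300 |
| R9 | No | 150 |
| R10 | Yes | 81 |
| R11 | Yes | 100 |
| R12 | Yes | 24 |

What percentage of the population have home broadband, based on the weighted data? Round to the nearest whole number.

76

Sum of weights for 'Yes' = 257 + 227 + 260 + 21 + 89 + 287 + 46 + 81 + 100 + 24 = 1392
Total weight = 257 + 227 + 260 + 21 + 89 + 287 + 46 + 300 + 150 + 81 + 100 + 24 = 1842
Weighted proportion = 1392 / 1842 = 0.75570033 → 75.570033%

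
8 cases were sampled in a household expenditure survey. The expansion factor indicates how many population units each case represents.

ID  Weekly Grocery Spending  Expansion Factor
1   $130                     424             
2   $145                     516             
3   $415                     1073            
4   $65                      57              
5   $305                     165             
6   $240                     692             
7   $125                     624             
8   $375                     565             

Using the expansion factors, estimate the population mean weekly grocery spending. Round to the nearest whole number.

264

Weighted sum = 130×424 + 145×516 + 415×1073 + 65×57 + 305×165 + 240×692 + 125×624 + 375×565
  = 55120 + 74820 + 445295 + 3705 + 50325 + 166080 + 78000 + 211875 = 1085220
Sum of weights = 424 + 516 + 1073 + 57 + 165 + 692 + 624 + 565 = 4116
Weighted mean = 1085220 / 4116 = 263.65889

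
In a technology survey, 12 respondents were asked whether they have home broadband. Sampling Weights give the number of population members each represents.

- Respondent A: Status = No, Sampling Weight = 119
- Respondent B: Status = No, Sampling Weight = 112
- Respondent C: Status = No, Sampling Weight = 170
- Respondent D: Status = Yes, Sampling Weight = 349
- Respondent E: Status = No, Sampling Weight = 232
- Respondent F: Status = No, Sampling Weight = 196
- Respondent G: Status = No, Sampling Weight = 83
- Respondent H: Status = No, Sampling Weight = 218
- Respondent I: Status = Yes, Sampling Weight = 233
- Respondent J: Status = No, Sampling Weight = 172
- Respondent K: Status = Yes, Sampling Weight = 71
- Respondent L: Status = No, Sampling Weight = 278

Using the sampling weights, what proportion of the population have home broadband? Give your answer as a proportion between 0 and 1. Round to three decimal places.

0.292

Sum of weights for 'Yes' = 349 + 233 + 71 = 653
Total weight = 2233
Weighted proportion = 653 / 2233 = 0.29243171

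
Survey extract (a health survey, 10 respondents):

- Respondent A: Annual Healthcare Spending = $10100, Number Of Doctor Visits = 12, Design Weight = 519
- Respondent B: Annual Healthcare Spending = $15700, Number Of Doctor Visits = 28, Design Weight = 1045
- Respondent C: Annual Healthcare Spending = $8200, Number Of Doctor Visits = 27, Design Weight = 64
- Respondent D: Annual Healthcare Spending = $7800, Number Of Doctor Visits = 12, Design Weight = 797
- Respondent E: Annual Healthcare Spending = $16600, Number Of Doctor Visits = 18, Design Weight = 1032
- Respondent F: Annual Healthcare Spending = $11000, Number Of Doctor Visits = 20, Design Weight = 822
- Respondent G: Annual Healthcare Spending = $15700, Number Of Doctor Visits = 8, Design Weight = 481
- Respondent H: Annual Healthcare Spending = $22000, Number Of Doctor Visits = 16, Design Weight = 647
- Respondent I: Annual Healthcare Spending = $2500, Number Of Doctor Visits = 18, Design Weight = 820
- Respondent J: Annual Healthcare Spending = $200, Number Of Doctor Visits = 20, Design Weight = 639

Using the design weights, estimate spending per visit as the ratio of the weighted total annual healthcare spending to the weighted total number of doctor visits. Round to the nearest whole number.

636

Σ wᵢ·y = 10100×519 + 15700×1045 + 8200×64 + 7800×797 + 16600×1032 + 11000×822 + 15700×481 + 22000×647 + 2500×820 + 200×639
  = 5241900 + 16406500 + 524800 + 6216600 + 17131200 + 9042000 + 7551700 + 14234000 + 2050000 + 127800 = 78526500
Σ wᵢ·x = 12×519 + 28×1045 + 27×64 + 12×797 + 18×1032 + 20×822 + 8×481 + 16×647 + 18×820 + 20×639
  = 123536
Ratio = 78526500 / 123536 = 635.65681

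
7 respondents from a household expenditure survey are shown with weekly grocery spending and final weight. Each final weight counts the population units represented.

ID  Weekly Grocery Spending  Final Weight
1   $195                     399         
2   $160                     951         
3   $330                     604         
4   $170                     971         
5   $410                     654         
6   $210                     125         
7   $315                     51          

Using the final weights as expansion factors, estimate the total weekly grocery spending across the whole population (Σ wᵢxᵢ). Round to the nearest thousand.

Weighted total = 195×399 + 160×951 + 330×604 + 170×971 + 410×654 + 210×125 + 315×51
  = 77805 + 152160 + 199320 + 165070 + 268140 + 26250 + 16065 = 904810

905000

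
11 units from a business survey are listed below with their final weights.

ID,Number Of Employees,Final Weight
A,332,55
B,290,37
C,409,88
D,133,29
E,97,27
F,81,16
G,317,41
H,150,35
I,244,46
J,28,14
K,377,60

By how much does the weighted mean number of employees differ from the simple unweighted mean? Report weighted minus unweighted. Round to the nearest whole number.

Unweighted sum = 332 + 290 + 409 + 133 + 97 + 81 + 317 + 150 + 244 + 28 + 377 = 2458
Unweighted mean = 2458 / 11 = 223.45455
Weighted sum = 332×55 + 290×37 + 409×88 + 133×29 + 97×27 + 81×16 + 317×41 + 150×35 + 244×46 + 28×14 + 377×60
  = 18260 + 10730 + 35992 + 3857 + 2619 + 1296 + 12997 + 5250 + 11224 + 392 + 22620 = 125237
Sum of weights = 55 + 37 + 88 + 29 + 27 + 16 + 41 + 35 + 46 + 14 + 60 = 448
Weighted mean = 125237 / 448 = 279.54688
Difference (weighted minus unweighted) = 56.09233

56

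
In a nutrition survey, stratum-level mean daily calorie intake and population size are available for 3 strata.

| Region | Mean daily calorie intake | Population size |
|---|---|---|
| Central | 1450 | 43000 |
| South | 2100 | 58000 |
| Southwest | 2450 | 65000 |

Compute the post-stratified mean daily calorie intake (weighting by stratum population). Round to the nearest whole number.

2069

Σ Nₕ·x̄ₕ = 1450×43000 + 2100×58000 + 2450×65000
  = 62350000 + 121800000 + 159250000 = 343400000
Σ Nₕ = 43000 + 58000 + 65000 = 166000
Overall mean = 343400000 / 166000 = 2068.6747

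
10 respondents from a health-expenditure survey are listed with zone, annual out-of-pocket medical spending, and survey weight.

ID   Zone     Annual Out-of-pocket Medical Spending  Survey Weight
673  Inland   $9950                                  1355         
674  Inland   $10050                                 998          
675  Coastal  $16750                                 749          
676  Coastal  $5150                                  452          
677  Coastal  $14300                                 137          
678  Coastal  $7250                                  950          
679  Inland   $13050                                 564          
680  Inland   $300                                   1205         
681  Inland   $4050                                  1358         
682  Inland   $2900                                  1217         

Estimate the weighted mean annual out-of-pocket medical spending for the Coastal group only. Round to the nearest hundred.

Coastal rows: 675, 676, 677, 678
Weighted sum = 23720150
Sum of weights = 749 + 452 + 137 + 950 = 2288
Weighted mean = 23720150 / 2288 = 10367.198

10400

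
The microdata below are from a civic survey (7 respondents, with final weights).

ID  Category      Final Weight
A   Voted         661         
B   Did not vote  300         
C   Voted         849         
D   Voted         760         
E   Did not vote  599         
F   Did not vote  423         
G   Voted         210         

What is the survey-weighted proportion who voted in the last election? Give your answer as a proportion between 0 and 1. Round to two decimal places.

0.65

Sum of weights for 'Voted' = 661 + 849 + 760 + 210 = 2480
Total weight = 3802
Weighted proportion = 2480 / 3802 = 0.65228827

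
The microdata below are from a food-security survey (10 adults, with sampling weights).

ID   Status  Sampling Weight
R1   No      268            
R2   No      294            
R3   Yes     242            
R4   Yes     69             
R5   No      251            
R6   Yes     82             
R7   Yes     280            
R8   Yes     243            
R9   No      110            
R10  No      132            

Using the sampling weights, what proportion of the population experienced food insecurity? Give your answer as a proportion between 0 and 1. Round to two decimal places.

Sum of weights for 'Yes' = 242 + 69 + 82 + 280 + 243 = 916
Total weight = 1971
Weighted proportion = 916 / 1971 = 0.46473871

0.46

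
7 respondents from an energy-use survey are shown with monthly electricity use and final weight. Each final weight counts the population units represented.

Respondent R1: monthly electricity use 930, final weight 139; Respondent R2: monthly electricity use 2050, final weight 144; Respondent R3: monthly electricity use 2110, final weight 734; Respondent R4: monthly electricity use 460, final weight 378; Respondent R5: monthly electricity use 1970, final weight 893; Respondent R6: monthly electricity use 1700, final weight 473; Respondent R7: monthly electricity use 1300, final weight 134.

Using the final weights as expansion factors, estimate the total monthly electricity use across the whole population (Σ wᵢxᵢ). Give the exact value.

Weighted total = 930×139 + 2050×144 + 2110×734 + 460×378 + 1970×893 + 1700×473 + 1300×134
  = 4884600

4884600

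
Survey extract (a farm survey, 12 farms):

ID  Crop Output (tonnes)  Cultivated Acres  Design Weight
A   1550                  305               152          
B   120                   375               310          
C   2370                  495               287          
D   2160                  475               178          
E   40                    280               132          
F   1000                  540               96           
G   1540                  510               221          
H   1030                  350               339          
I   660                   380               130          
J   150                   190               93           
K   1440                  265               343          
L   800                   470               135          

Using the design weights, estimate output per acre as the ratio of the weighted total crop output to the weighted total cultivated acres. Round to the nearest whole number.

3

Σ wᵢ·y = 1550×152 + 120×310 + 2370×287 + 2160×178 + 40×132 + 1000×96 + 1540×221 + 1030×339 + 660×130 + 150×93 + 1440×343 + 800×135
  = 235600 + 37200 + 680190 + 384480 + 5280 + 96000 + 340340 + 349170 + 85800 + 13950 + 493920 + 108000 = 2829930
Σ wᵢ·x = 305×152 + 375×310 + 495×287 + 475×178 + 280×132 + 540×96 + 510×221 + 350×339 + 380×130 + 190×93 + 265×343 + 470×135
  = 46360 + 116250 + 142065 + 84550 + 36960 + 51840 + 112710 + 118650 + 49400 + 17670 + 90895 + 63450 = 930800
Ratio = 2829930 / 930800 = 3.0403202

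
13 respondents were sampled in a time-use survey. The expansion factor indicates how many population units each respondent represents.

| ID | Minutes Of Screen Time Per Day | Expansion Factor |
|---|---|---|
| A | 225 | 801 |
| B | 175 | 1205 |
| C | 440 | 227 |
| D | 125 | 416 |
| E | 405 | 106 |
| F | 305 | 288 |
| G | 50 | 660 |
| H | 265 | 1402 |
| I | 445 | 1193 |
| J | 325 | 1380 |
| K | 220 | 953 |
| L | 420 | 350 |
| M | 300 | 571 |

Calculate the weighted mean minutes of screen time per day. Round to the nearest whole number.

271

Weighted sum = 2585625
Sum of weights = 9552
Weighted mean = 2585625 / 9552 = 270.68938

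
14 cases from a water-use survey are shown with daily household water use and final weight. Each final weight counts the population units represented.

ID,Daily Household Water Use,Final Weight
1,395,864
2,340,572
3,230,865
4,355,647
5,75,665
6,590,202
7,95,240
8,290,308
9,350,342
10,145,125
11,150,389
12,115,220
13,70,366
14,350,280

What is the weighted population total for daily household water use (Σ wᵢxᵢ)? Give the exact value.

1590665

Weighted total = 1590665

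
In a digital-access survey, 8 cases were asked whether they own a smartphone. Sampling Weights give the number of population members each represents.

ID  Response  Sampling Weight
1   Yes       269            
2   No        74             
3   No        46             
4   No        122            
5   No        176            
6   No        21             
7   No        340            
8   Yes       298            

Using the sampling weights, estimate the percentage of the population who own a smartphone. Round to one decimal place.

42.1

Sum of weights for 'Yes' = 269 + 298 = 567
Total weight = 269 + 74 + 46 + 122 + 176 + 21 + 340 + 298 = 1346
Weighted proportion = 567 / 1346 = 0.42124814 → 42.124814%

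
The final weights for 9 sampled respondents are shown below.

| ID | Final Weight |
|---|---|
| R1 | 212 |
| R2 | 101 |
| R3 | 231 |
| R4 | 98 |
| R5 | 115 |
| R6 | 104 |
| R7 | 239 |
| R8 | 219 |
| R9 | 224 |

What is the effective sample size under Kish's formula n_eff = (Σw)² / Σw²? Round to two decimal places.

Σ wᵢ = 212 + 101 + 231 + 98 + 115 + 104 + 239 + 219 + 224 = 1543
Σ wᵢ² = 44944 + 10201 + 53361 + 9604 + 13225 + 10816 + 57121 + 47961 + 50176 = 297409
n_eff = 1543² / 297409 = 2380849 / 297409 = 8.0053025

8.01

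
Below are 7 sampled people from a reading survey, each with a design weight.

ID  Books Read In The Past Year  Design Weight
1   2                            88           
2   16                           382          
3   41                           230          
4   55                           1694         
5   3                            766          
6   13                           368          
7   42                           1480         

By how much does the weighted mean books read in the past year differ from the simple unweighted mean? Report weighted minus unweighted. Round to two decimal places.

11.00

Unweighted sum = 2 + 16 + 41 + 55 + 3 + 13 + 42 = 172
Unweighted mean = 172 / 7 = 24.571429
Weighted sum = 2×88 + 16×382 + 41×230 + 55×1694 + 3×766 + 13×368 + 42×1480
  = 178130
Sum of weights = 88 + 382 + 230 + 1694 + 766 + 368 + 1480 = 5008
Weighted mean = 178130 / 5008 = 35.569089
Difference (weighted minus unweighted) = 10.997661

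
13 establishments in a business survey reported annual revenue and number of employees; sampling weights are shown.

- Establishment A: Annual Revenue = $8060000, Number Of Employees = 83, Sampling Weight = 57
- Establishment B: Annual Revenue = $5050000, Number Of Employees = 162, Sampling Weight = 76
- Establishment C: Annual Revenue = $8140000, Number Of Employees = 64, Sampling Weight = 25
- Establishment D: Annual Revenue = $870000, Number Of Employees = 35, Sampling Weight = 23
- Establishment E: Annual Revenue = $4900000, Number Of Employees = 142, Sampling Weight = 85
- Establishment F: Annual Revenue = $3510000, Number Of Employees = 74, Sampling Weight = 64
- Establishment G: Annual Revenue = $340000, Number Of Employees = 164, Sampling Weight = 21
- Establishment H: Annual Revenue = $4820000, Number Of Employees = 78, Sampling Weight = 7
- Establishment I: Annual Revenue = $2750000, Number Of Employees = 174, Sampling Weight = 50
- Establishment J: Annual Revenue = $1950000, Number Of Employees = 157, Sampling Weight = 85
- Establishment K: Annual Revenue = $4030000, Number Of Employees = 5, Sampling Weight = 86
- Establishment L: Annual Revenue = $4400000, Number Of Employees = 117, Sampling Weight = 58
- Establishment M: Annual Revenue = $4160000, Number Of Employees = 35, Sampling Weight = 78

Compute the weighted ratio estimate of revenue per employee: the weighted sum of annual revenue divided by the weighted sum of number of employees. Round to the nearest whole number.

Σ wᵢ·y = 2978260000
Σ wᵢ·x = 72235
Ratio = 2978260000 / 72235 = 41230.152

41230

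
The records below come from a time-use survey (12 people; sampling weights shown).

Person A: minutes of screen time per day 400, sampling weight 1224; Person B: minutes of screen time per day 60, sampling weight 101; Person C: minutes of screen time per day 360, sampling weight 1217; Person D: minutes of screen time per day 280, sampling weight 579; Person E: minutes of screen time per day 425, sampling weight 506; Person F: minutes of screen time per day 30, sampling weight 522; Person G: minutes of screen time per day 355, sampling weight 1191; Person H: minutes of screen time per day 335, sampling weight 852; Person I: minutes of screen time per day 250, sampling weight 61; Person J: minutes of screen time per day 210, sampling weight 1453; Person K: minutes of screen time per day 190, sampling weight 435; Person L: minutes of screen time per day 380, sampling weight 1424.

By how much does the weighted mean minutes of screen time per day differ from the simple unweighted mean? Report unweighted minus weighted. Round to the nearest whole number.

-39

Unweighted sum = 400 + 60 + 360 + 280 + 425 + 30 + 355 + 335 + 250 + 210 + 190 + 380 = 3275
Unweighted mean = 3275 / 12 = 272.91667
Weighted sum = 400×1224 + 60×101 + 360×1217 + 280×579 + 425×506 + 30×522 + 355×1191 + 335×852 + 250×61 + 210×1453 + 190×435 + 380×1424
  = 489600 + 6060 + 438120 + 162120 + 215050 + 15660 + 422805 + 285420 + 15250 + 305130 + 82650 + 541120 = 2978985
Sum of weights = 1224 + 101 + 1217 + 579 + 506 + 522 + 1191 + 852 + 61 + 1453 + 435 + 1424 = 9565
Weighted mean = 2978985 / 9565 = 311.44642
Difference (unweighted minus weighted) = -38.529753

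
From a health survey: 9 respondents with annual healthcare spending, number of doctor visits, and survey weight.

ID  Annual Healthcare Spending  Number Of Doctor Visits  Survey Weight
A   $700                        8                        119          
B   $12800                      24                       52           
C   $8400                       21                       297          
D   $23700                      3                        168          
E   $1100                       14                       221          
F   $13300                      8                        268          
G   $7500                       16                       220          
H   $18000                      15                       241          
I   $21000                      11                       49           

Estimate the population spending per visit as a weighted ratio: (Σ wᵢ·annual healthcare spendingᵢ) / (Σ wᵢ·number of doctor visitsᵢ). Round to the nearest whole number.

Σ wᵢ·y = 700×119 + 12800×52 + 8400×297 + 23700×168 + 1100×221 + 13300×268 + 7500×220 + 18000×241 + 21000×49
  = 83300 + 665600 + 2494800 + 3981600 + 243100 + 3564400 + 1650000 + 4338000 + 1029000 = 18049800
Σ wᵢ·x = 8×119 + 24×52 + 21×297 + 3×168 + 14×221 + 8×268 + 16×220 + 15×241 + 11×49
  = 21853
Ratio = 18049800 / 21853 = 825.9644

826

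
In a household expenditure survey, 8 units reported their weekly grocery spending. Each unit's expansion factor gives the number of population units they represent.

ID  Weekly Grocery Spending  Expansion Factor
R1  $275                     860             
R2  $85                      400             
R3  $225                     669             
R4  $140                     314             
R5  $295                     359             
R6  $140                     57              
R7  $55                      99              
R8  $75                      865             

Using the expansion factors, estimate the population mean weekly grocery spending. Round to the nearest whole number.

Weighted sum = 275×860 + 85×400 + 225×669 + 140×314 + 295×359 + 140×57 + 55×99 + 75×865
  = 236500 + 34000 + 150525 + 43960 + 105905 + 7980 + 5445 + 64875 = 649190
Sum of weights = 860 + 400 + 669 + 314 + 359 + 57 + 99 + 865 = 3623
Weighted mean = 649190 / 3623 = 179.18576

179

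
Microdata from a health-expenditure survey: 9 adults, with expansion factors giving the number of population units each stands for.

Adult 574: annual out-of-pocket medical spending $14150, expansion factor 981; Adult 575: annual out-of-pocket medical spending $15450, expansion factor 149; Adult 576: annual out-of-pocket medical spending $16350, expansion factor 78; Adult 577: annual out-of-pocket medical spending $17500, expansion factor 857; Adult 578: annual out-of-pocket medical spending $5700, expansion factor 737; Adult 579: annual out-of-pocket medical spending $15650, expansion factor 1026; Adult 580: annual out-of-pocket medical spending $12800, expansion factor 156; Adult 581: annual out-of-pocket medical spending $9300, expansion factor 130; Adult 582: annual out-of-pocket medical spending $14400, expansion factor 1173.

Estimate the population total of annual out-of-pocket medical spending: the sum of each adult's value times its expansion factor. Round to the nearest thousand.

Weighted total = 72810800

72811000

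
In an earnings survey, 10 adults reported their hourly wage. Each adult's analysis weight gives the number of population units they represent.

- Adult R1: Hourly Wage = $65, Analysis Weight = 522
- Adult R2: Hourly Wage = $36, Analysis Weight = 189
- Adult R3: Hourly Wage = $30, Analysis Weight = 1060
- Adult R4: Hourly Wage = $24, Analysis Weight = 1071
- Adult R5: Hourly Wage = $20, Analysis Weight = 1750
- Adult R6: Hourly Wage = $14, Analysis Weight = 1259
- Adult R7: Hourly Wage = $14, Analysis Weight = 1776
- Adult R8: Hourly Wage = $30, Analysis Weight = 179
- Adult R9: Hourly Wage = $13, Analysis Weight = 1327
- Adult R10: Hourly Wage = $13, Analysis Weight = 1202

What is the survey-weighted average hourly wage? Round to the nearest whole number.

Weighted sum = 65×522 + 36×189 + 30×1060 + 24×1071 + 20×1750 + 14×1259 + 14×1776 + 30×179 + 13×1327 + 13×1202
  = 213975
Sum of weights = 522 + 189 + 1060 + 1071 + 1750 + 1259 + 1776 + 179 + 1327 + 1202 = 10335
Weighted mean = 213975 / 10335 = 20.703919

21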